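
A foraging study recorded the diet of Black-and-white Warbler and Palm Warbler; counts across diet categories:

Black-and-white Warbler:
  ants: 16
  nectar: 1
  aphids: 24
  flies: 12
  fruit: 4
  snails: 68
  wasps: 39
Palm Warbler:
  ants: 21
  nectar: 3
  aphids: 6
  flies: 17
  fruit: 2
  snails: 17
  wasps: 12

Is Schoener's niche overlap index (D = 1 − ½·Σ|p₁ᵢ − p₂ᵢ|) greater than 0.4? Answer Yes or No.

Yes

Proportions for Black-and-white Warbler (n=164): 16/164=0.0976, 1/164=0.0061, 24/164=0.1463, 12/164=0.0732, 4/164=0.0244, 68/164=0.4146, 39/164=0.2378
Proportions for Palm Warbler (n=78): 21/78=0.2692, 3/78=0.0385, 6/78=0.0769, 17/78=0.2179, 2/78=0.0256, 17/78=0.2179, 12/78=0.1538
Σ|p₁ᵢ − p₂ᵢ| = 0.1716 + 0.0324 + 0.0694 + 0.1447 + 0.0012 + 0.1967 + 0.0840 = 0.7000
D = 1 − ½ × 0.7000 = 1 − 0.35000 = 0.65000
D = 0.65000 > 0.4 → Yes.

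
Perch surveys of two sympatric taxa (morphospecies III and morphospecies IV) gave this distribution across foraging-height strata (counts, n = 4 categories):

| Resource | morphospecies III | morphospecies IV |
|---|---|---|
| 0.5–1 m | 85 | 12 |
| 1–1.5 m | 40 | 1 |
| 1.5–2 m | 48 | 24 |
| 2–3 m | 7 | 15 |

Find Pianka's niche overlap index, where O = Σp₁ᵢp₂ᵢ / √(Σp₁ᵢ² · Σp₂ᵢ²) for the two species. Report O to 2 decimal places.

0.71

Proportions for morphospecies III (n=180): 85/180=0.4722, 40/180=0.2222, 48/180=0.2667, 7/180=0.0389
Proportions for morphospecies IV (n=52): 12/52=0.2308, 1/52=0.0192, 24/52=0.4615, 15/52=0.2885
Σ p₁ᵢp₂ᵢ = 0.108984 + 0.004266 + 0.123082 + 0.011223 = 0.247555
Σp_1ᵢ² = 0.4722² + 0.2222² + 0.2667² + 0.0389² = 0.222973 + 0.049373 + 0.071129 + 0.001513 = 0.344988
Σp_2ᵢ² = 0.2308² + 0.0192² + 0.4615² + 0.2885² = 0.053269 + 0.000369 + 0.212982 + 0.083232 = 0.349852
O = 0.247555 / √(0.344988 × 0.349852) = 0.247555 / 0.3474115 = 0.7126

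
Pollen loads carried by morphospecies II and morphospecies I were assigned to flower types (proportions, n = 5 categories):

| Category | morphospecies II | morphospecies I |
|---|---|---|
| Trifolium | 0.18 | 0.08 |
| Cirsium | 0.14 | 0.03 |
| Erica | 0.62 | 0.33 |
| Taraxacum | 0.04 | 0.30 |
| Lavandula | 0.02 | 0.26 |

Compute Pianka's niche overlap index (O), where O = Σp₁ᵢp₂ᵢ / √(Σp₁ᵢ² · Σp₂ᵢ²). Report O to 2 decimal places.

0.69

Σ p₁ᵢp₂ᵢ = 0.0144 + 0.0042 + 0.2046 + 0.0120 + 0.0052 = 0.2404
Σp_1ᵢ² = 0.18² + 0.14² + 0.62² + 0.04² + 0.02² = 0.0324 + 0.0196 + 0.3844 + 0.0016 + 0.0004 = 0.4384
Σp_2ᵢ² = 0.08² + 0.03² + 0.33² + 0.30² + 0.26² = 0.0064 + 0.0009 + 0.1089 + 0.0900 + 0.0676 = 0.2738
O = 0.2404 / √(0.4384 × 0.2738) = 0.2404 / 0.34646 = 0.6939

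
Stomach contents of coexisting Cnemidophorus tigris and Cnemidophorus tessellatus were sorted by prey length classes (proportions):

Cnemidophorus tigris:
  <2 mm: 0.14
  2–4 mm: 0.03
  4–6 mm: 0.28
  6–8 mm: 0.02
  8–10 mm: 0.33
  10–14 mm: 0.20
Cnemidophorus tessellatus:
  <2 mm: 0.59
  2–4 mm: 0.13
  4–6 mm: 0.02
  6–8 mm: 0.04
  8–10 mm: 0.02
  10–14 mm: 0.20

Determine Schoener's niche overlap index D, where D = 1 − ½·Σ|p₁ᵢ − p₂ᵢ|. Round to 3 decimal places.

Σ|p₁ᵢ − p₂ᵢ| = 0.45 + 0.10 + 0.26 + 0.02 + 0.31 + 0.00 = 1.14
D = 1 − ½ × 1.14 = 1 − 0.570 = 0.43000

0.430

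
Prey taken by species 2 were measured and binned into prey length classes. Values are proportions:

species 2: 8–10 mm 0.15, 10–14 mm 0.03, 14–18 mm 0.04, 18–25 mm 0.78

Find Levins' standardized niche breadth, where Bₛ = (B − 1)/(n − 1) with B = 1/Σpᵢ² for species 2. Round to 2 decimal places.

0.19

Σpᵢ² = 0.15² + 0.03² + 0.04² + 0.78² = 0.0225 + 0.0009 + 0.0016 + 0.6084 = 0.6334
B = 1 / 0.6334 = 1.5788
Bₛ = (B − 1)/(n − 1) = (1.5788 − 1)/(4 − 1) = 0.5788/3 = 0.1929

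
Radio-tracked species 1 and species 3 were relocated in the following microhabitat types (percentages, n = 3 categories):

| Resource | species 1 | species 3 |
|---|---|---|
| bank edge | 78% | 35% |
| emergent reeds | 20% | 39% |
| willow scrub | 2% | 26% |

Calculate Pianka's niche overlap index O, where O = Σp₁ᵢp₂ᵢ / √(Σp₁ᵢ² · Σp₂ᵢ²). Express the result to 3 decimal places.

Convert percentages to proportions (divide by 100).
Σ p₁ᵢp₂ᵢ = 0.2730 + 0.0780 + 0.0052 = 0.3562
Σp_1ᵢ² = 0.78² + 0.20² + 0.02² = 0.6084 + 0.0400 + 0.0004 = 0.6488
Σp_2ᵢ² = 0.35² + 0.39² + 0.26² = 0.1225 + 0.1521 + 0.0676 = 0.3422
O = 0.3562 / √(0.6488 × 0.3422) = 0.3562 / 0.471189 = 0.75596

0.756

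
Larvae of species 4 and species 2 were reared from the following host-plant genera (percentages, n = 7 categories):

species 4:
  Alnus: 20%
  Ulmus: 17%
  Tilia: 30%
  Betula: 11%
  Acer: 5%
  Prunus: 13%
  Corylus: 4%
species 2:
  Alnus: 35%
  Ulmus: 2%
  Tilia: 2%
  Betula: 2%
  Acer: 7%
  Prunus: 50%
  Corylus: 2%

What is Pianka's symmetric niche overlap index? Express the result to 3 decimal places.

0.559

Convert percentages to proportions (divide by 100).
Σ p₁ᵢp₂ᵢ = 0.0700 + 0.0034 + 0.0060 + 0.0022 + 0.0035 + 0.0650 + 0.0008 = 0.1509
Σp_1ᵢ² = 0.20² + 0.17² + 0.30² + 0.11² + 0.05² + 0.13² + 0.04² = 0.0400 + 0.0289 + 0.0900 + 0.0121 + 0.0025 + 0.0169 + 0.0016 = 0.1920
Σp_2ᵢ² = 0.35² + 0.02² + 0.02² + 0.02² + 0.07² + 0.50² + 0.02² = 0.1225 + 0.0004 + 0.0004 + 0.0004 + 0.0049 + 0.2500 + 0.0004 = 0.3790
O = 0.1509 / √(0.1920 × 0.3790) = 0.1509 / 0.269755 = 0.55940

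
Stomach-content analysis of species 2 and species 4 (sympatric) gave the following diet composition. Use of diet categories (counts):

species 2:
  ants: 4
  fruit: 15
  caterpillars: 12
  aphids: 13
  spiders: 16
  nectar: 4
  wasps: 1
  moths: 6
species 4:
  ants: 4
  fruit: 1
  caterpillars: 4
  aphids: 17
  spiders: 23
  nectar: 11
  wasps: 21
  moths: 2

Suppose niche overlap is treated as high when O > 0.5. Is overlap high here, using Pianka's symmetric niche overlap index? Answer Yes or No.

Yes

Proportions for species 2 (n=71): 4/71=0.0563, 15/71=0.2113, 12/71=0.1690, 13/71=0.1831, 16/71=0.2254, 4/71=0.0563, 1/71=0.0141, 6/71=0.0845
Proportions for species 4 (n=83): 4/83=0.0482, 1/83=0.0120, 4/83=0.0482, 17/83=0.2048, 23/83=0.2771, 11/83=0.1325, 21/83=0.2530, 2/83=0.0241
Σ p₁ᵢp₂ᵢ = 0.002714 + 0.002536 + 0.008146 + 0.037499 + 0.062458 + 0.007460 + 0.003567 + 0.002036 = 0.126416
Σp_1ᵢ² = 0.0563² + 0.2113² + 0.1690² + 0.1831² + 0.2254² + 0.0563² + 0.0141² + 0.0845² = 0.003170 + 0.044648 + 0.028561 + 0.033526 + 0.050805 + 0.003170 + 0.000199 + 0.007140 = 0.171219
Σp_2ᵢ² = 0.0482² + 0.0120² + 0.0482² + 0.2048² + 0.2771² + 0.1325² + 0.2530² + 0.0241² = 0.002323 + 0.000144 + 0.002323 + 0.041943 + 0.076784 + 0.017556 + 0.064009 + 0.000581 = 0.205663
O = 0.126416 / √(0.171219 × 0.205663) = 0.126416 / 0.1876524 = 0.6737
O = 0.6737 > 0.5 → Yes.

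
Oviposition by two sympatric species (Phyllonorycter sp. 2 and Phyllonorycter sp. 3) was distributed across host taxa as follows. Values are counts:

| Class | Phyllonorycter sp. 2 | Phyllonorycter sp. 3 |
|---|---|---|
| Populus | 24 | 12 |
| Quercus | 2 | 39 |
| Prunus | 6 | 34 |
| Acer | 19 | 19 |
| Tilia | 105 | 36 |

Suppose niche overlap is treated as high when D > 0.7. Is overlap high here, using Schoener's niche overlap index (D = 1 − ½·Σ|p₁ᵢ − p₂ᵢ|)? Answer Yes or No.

No

Proportions for Phyllonorycter sp. 2 (n=156): 24/156=0.1538, 2/156=0.0128, 6/156=0.0385, 19/156=0.1218, 105/156=0.6731
Proportions for Phyllonorycter sp. 3 (n=140): 12/140=0.0857, 39/140=0.2786, 34/140=0.2429, 19/140=0.1357, 36/140=0.2571
Σ|p₁ᵢ − p₂ᵢ| = 0.0681 + 0.2658 + 0.2044 + 0.0139 + 0.4160 = 0.9682
D = 1 − ½ × 0.9682 = 1 − 0.48410 = 0.51590
D = 0.51590 < 0.7 → No.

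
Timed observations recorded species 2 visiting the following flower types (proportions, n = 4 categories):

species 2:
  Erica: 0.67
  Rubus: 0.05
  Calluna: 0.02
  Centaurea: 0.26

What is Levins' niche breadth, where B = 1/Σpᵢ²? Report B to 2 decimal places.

1.93

Σpᵢ² = 0.67² + 0.05² + 0.02² + 0.26² = 0.4489 + 0.0025 + 0.0004 + 0.0676 = 0.5194
B = 1 / 0.5194 = 1.9253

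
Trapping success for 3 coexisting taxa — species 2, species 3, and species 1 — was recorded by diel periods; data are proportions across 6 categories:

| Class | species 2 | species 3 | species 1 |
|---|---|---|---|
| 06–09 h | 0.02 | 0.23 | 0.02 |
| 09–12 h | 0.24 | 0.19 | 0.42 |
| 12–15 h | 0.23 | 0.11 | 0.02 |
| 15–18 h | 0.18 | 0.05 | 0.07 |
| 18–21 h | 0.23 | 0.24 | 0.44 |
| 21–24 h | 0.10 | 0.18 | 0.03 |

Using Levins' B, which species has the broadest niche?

Σp_2ᵢ² = 0.02² + 0.24² + 0.23² + 0.18² + 0.23² + 0.10² = 0.0004 + 0.0576 + 0.0529 + 0.0324 + 0.0529 + 0.0100 = 0.2062
B_2 = 1 / 0.2062 = 4.8497
Σp_3ᵢ² = 0.23² + 0.19² + 0.11² + 0.05² + 0.24² + 0.18² = 0.0529 + 0.0361 + 0.0121 + 0.0025 + 0.0576 + 0.0324 = 0.1936
B_3 = 1 / 0.1936 = 5.1653
Σp_1ᵢ² = 0.02² + 0.42² + 0.02² + 0.07² + 0.44² + 0.03² = 0.0004 + 0.1764 + 0.0004 + 0.0049 + 0.1936 + 0.0009 = 0.3766
B_1 = 1 / 0.3766 = 2.6553
Highest B → broadest niche (most generalist): species 3 (B = 5.17).

species 3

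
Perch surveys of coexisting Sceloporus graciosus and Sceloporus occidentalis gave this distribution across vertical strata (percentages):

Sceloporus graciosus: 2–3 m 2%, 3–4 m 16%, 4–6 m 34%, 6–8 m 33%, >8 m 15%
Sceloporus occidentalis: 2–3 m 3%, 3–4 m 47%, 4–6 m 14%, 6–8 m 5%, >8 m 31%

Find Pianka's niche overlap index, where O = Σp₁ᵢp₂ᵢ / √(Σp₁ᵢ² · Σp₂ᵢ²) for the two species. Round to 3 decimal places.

0.612

Convert percentages to proportions (divide by 100).
Σ p₁ᵢp₂ᵢ = 0.0006 + 0.0752 + 0.0476 + 0.0165 + 0.0465 = 0.1864
Σp_1ᵢ² = 0.02² + 0.16² + 0.34² + 0.33² + 0.15² = 0.0004 + 0.0256 + 0.1156 + 0.1089 + 0.0225 = 0.2730
Σp_2ᵢ² = 0.03² + 0.47² + 0.14² + 0.05² + 0.31² = 0.0009 + 0.2209 + 0.0196 + 0.0025 + 0.0961 = 0.3400
O = 0.1864 / √(0.2730 × 0.3400) = 0.1864 / 0.304664 = 0.61182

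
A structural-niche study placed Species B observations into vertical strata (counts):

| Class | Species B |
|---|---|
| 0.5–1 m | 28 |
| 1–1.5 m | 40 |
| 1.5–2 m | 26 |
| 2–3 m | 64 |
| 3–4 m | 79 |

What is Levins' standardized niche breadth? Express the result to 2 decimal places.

Proportions for Species B (n=237): 28/237=0.1181, 40/237=0.1688, 26/237=0.1097, 64/237=0.2700, 79/237=0.3333
Σpᵢ² = 0.1181² + 0.1688² + 0.1097² + 0.2700² + 0.3333² = 0.013948 + 0.028493 + 0.012034 + 0.072900 + 0.111089 = 0.238464
B = 1 / 0.238464 = 4.1935
Bₛ = (B − 1)/(n − 1) = (4.1935 − 1)/(5 − 1) = 3.1935/4 = 0.7984

0.80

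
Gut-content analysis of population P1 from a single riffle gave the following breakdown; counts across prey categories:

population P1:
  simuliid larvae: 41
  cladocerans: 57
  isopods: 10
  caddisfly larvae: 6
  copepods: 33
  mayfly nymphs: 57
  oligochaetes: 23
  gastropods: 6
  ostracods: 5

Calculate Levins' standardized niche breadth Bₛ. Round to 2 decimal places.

Proportions for population P1 (n=238): 41/238=0.1723, 57/238=0.2395, 10/238=0.0420, 6/238=0.0252, 33/238=0.1387, 57/238=0.2395, 23/238=0.0966, 6/238=0.0252, 5/238=0.0210
Σpᵢ² = 0.1723² + 0.2395² + 0.0420² + 0.0252² + 0.1387² + 0.2395² + 0.0966² + 0.0252² + 0.0210² = 0.029687 + 0.057360 + 0.001764 + 0.000635 + 0.019238 + 0.057360 + 0.009332 + 0.000635 + 0.000441 = 0.176452
B = 1 / 0.176452 = 5.6673
Bₛ = (B − 1)/(n − 1) = (5.6673 − 1)/(9 − 1) = 4.6673/8 = 0.5834

0.58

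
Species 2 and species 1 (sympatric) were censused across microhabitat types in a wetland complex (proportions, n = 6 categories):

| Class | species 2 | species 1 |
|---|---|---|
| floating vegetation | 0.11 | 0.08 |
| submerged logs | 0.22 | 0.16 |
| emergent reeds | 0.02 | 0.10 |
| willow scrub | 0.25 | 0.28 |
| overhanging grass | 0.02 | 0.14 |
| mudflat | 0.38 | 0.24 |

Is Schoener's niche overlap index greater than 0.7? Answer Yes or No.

Yes

Σ|p₁ᵢ − p₂ᵢ| = 0.03 + 0.06 + 0.08 + 0.03 + 0.12 + 0.14 = 0.46
D = 1 − ½ × 0.46 = 1 − 0.230 = 0.7700
D = 0.7700 > 0.7 → Yes.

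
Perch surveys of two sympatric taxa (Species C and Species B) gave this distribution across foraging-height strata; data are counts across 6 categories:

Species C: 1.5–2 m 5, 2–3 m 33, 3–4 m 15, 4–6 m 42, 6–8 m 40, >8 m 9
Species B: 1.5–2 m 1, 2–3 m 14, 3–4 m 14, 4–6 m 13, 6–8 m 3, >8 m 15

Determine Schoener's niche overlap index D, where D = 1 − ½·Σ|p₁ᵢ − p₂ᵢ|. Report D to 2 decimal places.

0.68

Proportions for Species C (n=144): 5/144=0.0347, 33/144=0.2292, 15/144=0.1042, 42/144=0.2917, 40/144=0.2778, 9/144=0.0625
Proportions for Species B (n=60): 1/60=0.0167, 14/60=0.2333, 14/60=0.2333, 13/60=0.2167, 3/60=0.0500, 15/60=0.2500
Σ|p₁ᵢ − p₂ᵢ| = 0.0180 + 0.0041 + 0.1291 + 0.0750 + 0.2278 + 0.1875 = 0.6415
D = 1 − ½ × 0.6415 = 1 − 0.32075 = 0.67925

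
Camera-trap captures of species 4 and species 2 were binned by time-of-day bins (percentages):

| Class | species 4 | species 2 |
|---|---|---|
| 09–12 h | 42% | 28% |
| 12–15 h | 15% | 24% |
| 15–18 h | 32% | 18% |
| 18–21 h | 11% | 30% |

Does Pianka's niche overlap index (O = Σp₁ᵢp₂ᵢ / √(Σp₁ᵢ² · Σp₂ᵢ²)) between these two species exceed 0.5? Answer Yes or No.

Convert percentages to proportions (divide by 100).
Σ p₁ᵢp₂ᵢ = 0.1176 + 0.0360 + 0.0576 + 0.0330 = 0.2442
Σp_1ᵢ² = 0.42² + 0.15² + 0.32² + 0.11² = 0.1764 + 0.0225 + 0.1024 + 0.0121 = 0.3134
Σp_2ᵢ² = 0.28² + 0.24² + 0.18² + 0.30² = 0.0784 + 0.0576 + 0.0324 + 0.0900 = 0.2584
O = 0.2442 / √(0.3134 × 0.2584) = 0.2442 / 0.28457 = 0.8581
O = 0.8581 > 0.5 → Yes.

Yes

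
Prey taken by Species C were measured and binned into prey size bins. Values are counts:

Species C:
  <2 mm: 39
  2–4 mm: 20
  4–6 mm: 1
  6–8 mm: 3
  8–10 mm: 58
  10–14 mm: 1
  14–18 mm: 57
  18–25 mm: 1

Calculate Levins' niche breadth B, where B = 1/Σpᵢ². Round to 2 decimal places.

3.79

Proportions for Species C (n=180): 39/180=0.2167, 20/180=0.1111, 1/180=0.0056, 3/180=0.0167, 58/180=0.3222, 1/180=0.0056, 57/180=0.3167, 1/180=0.0056
Σpᵢ² = 0.2167² + 0.1111² + 0.0056² + 0.0167² + 0.3222² + 0.0056² + 0.3167² + 0.0056² = 0.046959 + 0.012343 + 0.000031 + 0.000279 + 0.103813 + 0.000031 + 0.100299 + 0.000031 = 0.263786
B = 1 / 0.263786 = 3.7910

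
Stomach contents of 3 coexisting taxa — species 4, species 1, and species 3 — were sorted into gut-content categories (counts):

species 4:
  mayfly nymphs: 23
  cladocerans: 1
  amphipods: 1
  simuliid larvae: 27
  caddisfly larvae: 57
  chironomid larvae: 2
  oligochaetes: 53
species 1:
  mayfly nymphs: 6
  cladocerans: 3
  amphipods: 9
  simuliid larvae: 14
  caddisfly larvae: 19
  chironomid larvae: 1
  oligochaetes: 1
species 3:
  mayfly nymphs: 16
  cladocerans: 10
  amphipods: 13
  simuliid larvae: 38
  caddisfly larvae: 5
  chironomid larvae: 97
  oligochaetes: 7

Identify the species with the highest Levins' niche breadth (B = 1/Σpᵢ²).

Proportions for species 4 (n=164): 23/164=0.1402, 1/164=0.0061, 1/164=0.0061, 27/164=0.1646, 57/164=0.3476, 2/164=0.0122, 53/164=0.3232
Proportions for species 1 (n=53): 6/53=0.1132, 3/53=0.0566, 9/53=0.1698, 14/53=0.2642, 19/53=0.3585, 1/53=0.0189, 1/53=0.0189
Proportions for species 3 (n=186): 16/186=0.0860, 10/186=0.0538, 13/186=0.0699, 38/186=0.2043, 5/186=0.0269, 97/186=0.5215, 7/186=0.0376
Σp_4ᵢ² = 0.1402² + 0.0061² + 0.0061² + 0.1646² + 0.3476² + 0.0122² + 0.3232² = 0.019656 + 0.000037 + 0.000037 + 0.027093 + 0.120826 + 0.000149 + 0.104458 = 0.272256
B_4 = 1 / 0.272256 = 3.6730
Σp_1ᵢ² = 0.1132² + 0.0566² + 0.1698² + 0.2642² + 0.3585² + 0.0189² + 0.0189² = 0.012814 + 0.003204 + 0.028832 + 0.069802 + 0.128522 + 0.000357 + 0.000357 = 0.243888
B_1 = 1 / 0.243888 = 4.1002
Σp_3ᵢ² = 0.0860² + 0.0538² + 0.0699² + 0.2043² + 0.0269² + 0.5215² + 0.0376² = 0.007396 + 0.002894 + 0.004886 + 0.041738 + 0.000724 + 0.271962 + 0.001414 = 0.331014
B_3 = 1 / 0.331014 = 3.0210
Highest B → broadest niche (most generalist): species 1 (B = 4.10).

species 1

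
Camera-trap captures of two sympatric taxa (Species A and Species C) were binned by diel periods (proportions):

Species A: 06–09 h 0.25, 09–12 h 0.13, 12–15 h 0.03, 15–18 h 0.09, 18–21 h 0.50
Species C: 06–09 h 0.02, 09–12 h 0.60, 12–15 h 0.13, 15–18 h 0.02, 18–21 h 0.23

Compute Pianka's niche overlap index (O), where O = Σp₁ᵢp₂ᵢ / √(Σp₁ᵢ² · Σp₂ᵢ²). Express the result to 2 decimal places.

Σ p₁ᵢp₂ᵢ = 0.0050 + 0.0780 + 0.0039 + 0.0018 + 0.1150 = 0.2037
Σp_1ᵢ² = 0.25² + 0.13² + 0.03² + 0.09² + 0.50² = 0.0625 + 0.0169 + 0.0009 + 0.0081 + 0.2500 = 0.3384
Σp_2ᵢ² = 0.02² + 0.60² + 0.13² + 0.02² + 0.23² = 0.0004 + 0.3600 + 0.0169 + 0.0004 + 0.0529 = 0.4306
O = 0.2037 / √(0.3384 × 0.4306) = 0.2037 / 0.38173 = 0.5336

0.53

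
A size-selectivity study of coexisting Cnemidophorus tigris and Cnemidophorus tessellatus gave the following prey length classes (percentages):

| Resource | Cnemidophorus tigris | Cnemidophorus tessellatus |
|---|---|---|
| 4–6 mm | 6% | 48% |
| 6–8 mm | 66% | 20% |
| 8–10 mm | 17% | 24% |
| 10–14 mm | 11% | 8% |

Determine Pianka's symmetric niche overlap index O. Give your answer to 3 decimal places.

0.525

Convert percentages to proportions (divide by 100).
Σ p₁ᵢp₂ᵢ = 0.0288 + 0.1320 + 0.0408 + 0.0088 = 0.2104
Σp_1ᵢ² = 0.06² + 0.66² + 0.17² + 0.11² = 0.0036 + 0.4356 + 0.0289 + 0.0121 = 0.4802
Σp_2ᵢ² = 0.48² + 0.20² + 0.24² + 0.08² = 0.2304 + 0.0400 + 0.0576 + 0.0064 = 0.3344
O = 0.2104 / √(0.4802 × 0.3344) = 0.2104 / 0.400723 = 0.52505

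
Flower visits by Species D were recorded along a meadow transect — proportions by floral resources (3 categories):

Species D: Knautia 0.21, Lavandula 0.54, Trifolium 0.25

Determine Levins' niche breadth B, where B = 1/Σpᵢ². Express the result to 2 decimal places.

Σpᵢ² = 0.21² + 0.54² + 0.25² = 0.0441 + 0.2916 + 0.0625 = 0.3982
B = 1 / 0.3982 = 2.5113

2.51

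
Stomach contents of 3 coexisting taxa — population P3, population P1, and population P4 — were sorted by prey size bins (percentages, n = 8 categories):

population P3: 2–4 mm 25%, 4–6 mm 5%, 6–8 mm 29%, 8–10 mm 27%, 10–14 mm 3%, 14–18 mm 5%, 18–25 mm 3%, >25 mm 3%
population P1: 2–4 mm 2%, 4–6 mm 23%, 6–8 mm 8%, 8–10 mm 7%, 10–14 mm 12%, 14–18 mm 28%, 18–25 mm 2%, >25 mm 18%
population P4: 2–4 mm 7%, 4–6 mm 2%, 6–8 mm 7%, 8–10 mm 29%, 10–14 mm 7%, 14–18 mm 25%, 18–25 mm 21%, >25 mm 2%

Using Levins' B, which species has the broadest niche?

Convert percentages to proportions (divide by 100).
Σp_P3ᵢ² = 0.25² + 0.05² + 0.29² + 0.27² + 0.03² + 0.05² + 0.03² + 0.03² = 0.0625 + 0.0025 + 0.0841 + 0.0729 + 0.0009 + 0.0025 + 0.0009 + 0.0009 = 0.2272
B_P3 = 1 / 0.2272 = 4.4014
Σp_P1ᵢ² = 0.02² + 0.23² + 0.08² + 0.07² + 0.12² + 0.28² + 0.02² + 0.18² = 0.0004 + 0.0529 + 0.0064 + 0.0049 + 0.0144 + 0.0784 + 0.0004 + 0.0324 = 0.1902
B_P1 = 1 / 0.1902 = 5.2576
Σp_P4ᵢ² = 0.07² + 0.02² + 0.07² + 0.29² + 0.07² + 0.25² + 0.21² + 0.02² = 0.0049 + 0.0004 + 0.0049 + 0.0841 + 0.0049 + 0.0625 + 0.0441 + 0.0004 = 0.2062
B_P4 = 1 / 0.2062 = 4.8497
Highest B → broadest niche (most generalist): population P1 (B = 5.26).

population P1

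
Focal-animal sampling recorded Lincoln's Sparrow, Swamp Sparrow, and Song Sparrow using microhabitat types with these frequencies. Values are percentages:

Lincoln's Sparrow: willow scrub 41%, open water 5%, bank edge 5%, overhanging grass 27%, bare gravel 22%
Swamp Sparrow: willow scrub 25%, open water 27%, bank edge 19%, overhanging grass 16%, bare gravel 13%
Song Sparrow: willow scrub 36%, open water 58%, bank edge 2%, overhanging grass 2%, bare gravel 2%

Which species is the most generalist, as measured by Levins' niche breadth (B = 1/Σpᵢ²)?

Convert percentages to proportions (divide by 100).
Σp_Lincᵢ² = 0.41² + 0.05² + 0.05² + 0.27² + 0.22² = 0.1681 + 0.0025 + 0.0025 + 0.0729 + 0.0484 = 0.2944
B_Linc = 1 / 0.2944 = 3.3967
Σp_Swamᵢ² = 0.25² + 0.27² + 0.19² + 0.16² + 0.13² = 0.0625 + 0.0729 + 0.0361 + 0.0256 + 0.0169 = 0.2140
B_Swam = 1 / 0.2140 = 4.6729
Σp_Songᵢ² = 0.36² + 0.58² + 0.02² + 0.02² + 0.02² = 0.1296 + 0.3364 + 0.0004 + 0.0004 + 0.0004 = 0.4672
B_Song = 1 / 0.4672 = 2.1404
Highest B → broadest niche (most generalist): Swamp Sparrow (B = 4.67).

Swamp Sparrow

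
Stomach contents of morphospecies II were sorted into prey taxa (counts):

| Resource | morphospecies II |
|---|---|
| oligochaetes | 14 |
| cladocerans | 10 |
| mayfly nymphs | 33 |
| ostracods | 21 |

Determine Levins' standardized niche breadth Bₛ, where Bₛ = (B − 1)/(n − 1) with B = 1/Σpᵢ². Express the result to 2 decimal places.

Proportions for morphospecies II (n=78): 14/78=0.1795, 10/78=0.1282, 33/78=0.4231, 21/78=0.2692
Σpᵢ² = 0.1795² + 0.1282² + 0.4231² + 0.2692² = 0.032220 + 0.016435 + 0.179014 + 0.072469 = 0.300138
B = 1 / 0.300138 = 3.3318
Bₛ = (B − 1)/(n − 1) = (3.3318 − 1)/(4 − 1) = 2.3318/3 = 0.7773

0.78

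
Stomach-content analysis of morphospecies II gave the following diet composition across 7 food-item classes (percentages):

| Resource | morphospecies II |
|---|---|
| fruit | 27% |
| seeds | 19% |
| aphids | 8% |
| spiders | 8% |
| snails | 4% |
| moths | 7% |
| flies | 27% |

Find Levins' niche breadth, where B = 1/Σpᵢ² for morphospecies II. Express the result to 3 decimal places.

Convert percentages to proportions (divide by 100).
Σpᵢ² = 0.27² + 0.19² + 0.08² + 0.08² + 0.04² + 0.07² + 0.27² = 0.0729 + 0.0361 + 0.0064 + 0.0064 + 0.0016 + 0.0049 + 0.0729 = 0.2012
B = 1 / 0.2012 = 4.97018

4.970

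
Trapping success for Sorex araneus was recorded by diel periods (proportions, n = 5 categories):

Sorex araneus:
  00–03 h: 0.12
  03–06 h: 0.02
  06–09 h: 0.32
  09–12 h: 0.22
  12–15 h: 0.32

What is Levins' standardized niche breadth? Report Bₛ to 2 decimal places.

Σpᵢ² = 0.12² + 0.02² + 0.32² + 0.22² + 0.32² = 0.0144 + 0.0004 + 0.1024 + 0.0484 + 0.1024 = 0.2680
B = 1 / 0.2680 = 3.7313
Bₛ = (B − 1)/(n − 1) = (3.7313 − 1)/(5 − 1) = 2.7313/4 = 0.6828

0.68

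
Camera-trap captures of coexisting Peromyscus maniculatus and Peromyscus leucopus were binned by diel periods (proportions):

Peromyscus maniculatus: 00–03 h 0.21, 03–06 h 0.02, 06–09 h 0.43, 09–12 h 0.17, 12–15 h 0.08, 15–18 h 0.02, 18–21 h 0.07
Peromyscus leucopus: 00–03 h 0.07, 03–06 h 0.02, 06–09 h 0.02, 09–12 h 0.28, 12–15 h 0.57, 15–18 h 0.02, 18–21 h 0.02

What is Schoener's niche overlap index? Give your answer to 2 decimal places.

0.40

Σ|p₁ᵢ − p₂ᵢ| = 0.14 + 0.00 + 0.41 + 0.11 + 0.49 + 0.00 + 0.05 = 1.20
D = 1 − ½ × 1.20 = 1 − 0.600 = 0.4000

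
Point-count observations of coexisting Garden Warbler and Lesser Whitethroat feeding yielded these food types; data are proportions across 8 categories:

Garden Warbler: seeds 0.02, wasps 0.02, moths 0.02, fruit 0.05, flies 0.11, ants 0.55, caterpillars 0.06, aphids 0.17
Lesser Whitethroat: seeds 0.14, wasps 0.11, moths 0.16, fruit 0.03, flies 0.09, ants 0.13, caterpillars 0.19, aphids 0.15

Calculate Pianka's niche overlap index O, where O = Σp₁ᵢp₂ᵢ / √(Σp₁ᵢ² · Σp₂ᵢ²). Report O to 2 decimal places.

0.57

Σ p₁ᵢp₂ᵢ = 0.0028 + 0.0022 + 0.0032 + 0.0015 + 0.0099 + 0.0715 + 0.0114 + 0.0255 = 0.1280
Σp_1ᵢ² = 0.02² + 0.02² + 0.02² + 0.05² + 0.11² + 0.55² + 0.06² + 0.17² = 0.0004 + 0.0004 + 0.0004 + 0.0025 + 0.0121 + 0.3025 + 0.0036 + 0.0289 = 0.3508
Σp_2ᵢ² = 0.14² + 0.11² + 0.16² + 0.03² + 0.09² + 0.13² + 0.19² + 0.15² = 0.0196 + 0.0121 + 0.0256 + 0.0009 + 0.0081 + 0.0169 + 0.0361 + 0.0225 = 0.1418
O = 0.1280 / √(0.3508 × 0.1418) = 0.1280 / 0.22303 = 0.5739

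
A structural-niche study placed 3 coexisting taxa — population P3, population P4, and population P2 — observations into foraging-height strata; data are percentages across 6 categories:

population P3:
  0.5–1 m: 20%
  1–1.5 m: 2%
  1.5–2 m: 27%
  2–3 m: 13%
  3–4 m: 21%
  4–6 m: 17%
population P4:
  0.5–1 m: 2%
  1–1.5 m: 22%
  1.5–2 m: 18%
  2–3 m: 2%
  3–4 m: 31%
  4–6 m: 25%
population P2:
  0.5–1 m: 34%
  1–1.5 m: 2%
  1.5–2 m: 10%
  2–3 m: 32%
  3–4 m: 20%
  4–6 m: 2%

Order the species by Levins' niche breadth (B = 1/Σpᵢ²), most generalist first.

population P3 > population P4 > population P2

Convert percentages to proportions (divide by 100).
Σp_P3ᵢ² = 0.20² + 0.02² + 0.27² + 0.13² + 0.21² + 0.17² = 0.0400 + 0.0004 + 0.0729 + 0.0169 + 0.0441 + 0.0289 = 0.2032
B_P3 = 1 / 0.2032 = 4.9213
Σp_P4ᵢ² = 0.02² + 0.22² + 0.18² + 0.02² + 0.31² + 0.25² = 0.0004 + 0.0484 + 0.0324 + 0.0004 + 0.0961 + 0.0625 = 0.2402
B_P4 = 1 / 0.2402 = 4.1632
Σp_P2ᵢ² = 0.34² + 0.02² + 0.10² + 0.32² + 0.20² + 0.02² = 0.1156 + 0.0004 + 0.0100 + 0.1024 + 0.0400 + 0.0004 = 0.2688
B_P2 = 1 / 0.2688 = 3.7202
Ranking by B (broadest → narrowest): population P3 (4.92) > population P4 (4.16) > population P2 (3.72)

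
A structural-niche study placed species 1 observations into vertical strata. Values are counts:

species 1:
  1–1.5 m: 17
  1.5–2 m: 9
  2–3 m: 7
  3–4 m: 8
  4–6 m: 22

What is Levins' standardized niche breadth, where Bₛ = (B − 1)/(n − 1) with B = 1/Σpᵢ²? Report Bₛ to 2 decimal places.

Proportions for species 1 (n=63): 17/63=0.2698, 9/63=0.1429, 7/63=0.1111, 8/63=0.1270, 22/63=0.3492
Σpᵢ² = 0.2698² + 0.1429² + 0.1111² + 0.1270² + 0.3492² = 0.072792 + 0.020420 + 0.012343 + 0.016129 + 0.121941 = 0.243625
B = 1 / 0.243625 = 4.1047
Bₛ = (B − 1)/(n − 1) = (4.1047 − 1)/(5 − 1) = 3.1047/4 = 0.7762

0.78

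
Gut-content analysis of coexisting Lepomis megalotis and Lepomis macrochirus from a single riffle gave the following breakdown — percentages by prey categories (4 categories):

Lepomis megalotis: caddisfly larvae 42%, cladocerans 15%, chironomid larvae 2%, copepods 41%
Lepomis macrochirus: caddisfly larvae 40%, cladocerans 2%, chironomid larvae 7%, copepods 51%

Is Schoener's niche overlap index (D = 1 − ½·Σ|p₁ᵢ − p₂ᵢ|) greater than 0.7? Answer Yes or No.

Convert percentages to proportions (divide by 100).
Σ|p₁ᵢ − p₂ᵢ| = 0.02 + 0.13 + 0.05 + 0.10 = 0.30
D = 1 − ½ × 0.30 = 1 − 0.150 = 0.8500
D = 0.8500 > 0.7 → Yes.

Yes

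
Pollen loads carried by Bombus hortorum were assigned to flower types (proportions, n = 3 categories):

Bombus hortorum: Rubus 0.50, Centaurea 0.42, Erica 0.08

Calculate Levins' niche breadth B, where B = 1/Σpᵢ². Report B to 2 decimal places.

Σpᵢ² = 0.50² + 0.42² + 0.08² = 0.2500 + 0.1764 + 0.0064 = 0.4328
B = 1 / 0.4328 = 2.3105

2.31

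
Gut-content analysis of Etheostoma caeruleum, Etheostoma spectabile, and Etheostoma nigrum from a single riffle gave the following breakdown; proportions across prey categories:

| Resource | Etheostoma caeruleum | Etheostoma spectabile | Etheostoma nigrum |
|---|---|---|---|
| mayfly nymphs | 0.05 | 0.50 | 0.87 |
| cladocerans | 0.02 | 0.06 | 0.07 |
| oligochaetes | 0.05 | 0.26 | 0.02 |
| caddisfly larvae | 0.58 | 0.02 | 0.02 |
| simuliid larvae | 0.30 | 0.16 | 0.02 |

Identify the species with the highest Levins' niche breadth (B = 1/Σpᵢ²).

Etheostoma spectabile

Σp_caerᵢ² = 0.05² + 0.02² + 0.05² + 0.58² + 0.30² = 0.0025 + 0.0004 + 0.0025 + 0.3364 + 0.0900 = 0.4318
B_caer = 1 / 0.4318 = 2.3159
Σp_specᵢ² = 0.50² + 0.06² + 0.26² + 0.02² + 0.16² = 0.2500 + 0.0036 + 0.0676 + 0.0004 + 0.0256 = 0.3472
B_spec = 1 / 0.3472 = 2.8802
Σp_nigrᵢ² = 0.87² + 0.07² + 0.02² + 0.02² + 0.02² = 0.7569 + 0.0049 + 0.0004 + 0.0004 + 0.0004 = 0.7630
B_nigr = 1 / 0.7630 = 1.3106
Highest B → broadest niche (most generalist): Etheostoma spectabile (B = 2.88).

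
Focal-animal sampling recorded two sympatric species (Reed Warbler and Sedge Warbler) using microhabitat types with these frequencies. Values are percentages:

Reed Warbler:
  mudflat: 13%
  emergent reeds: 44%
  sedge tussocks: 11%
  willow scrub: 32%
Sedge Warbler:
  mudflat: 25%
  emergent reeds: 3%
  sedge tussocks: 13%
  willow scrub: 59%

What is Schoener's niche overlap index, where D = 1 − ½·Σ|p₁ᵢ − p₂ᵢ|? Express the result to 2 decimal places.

0.59

Convert percentages to proportions (divide by 100).
Σ|p₁ᵢ − p₂ᵢ| = 0.12 + 0.41 + 0.02 + 0.27 = 0.82
D = 1 − ½ × 0.82 = 1 − 0.410 = 0.5900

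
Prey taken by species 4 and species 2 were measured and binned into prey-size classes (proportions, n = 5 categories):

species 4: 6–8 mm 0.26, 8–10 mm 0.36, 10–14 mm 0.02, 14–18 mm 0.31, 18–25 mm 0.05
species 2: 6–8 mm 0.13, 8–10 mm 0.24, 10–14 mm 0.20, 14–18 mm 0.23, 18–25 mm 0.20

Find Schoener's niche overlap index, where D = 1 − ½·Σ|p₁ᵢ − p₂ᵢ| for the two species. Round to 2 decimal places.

Σ|p₁ᵢ − p₂ᵢ| = 0.13 + 0.12 + 0.18 + 0.08 + 0.15 = 0.66
D = 1 − ½ × 0.66 = 1 − 0.330 = 0.6700

0.67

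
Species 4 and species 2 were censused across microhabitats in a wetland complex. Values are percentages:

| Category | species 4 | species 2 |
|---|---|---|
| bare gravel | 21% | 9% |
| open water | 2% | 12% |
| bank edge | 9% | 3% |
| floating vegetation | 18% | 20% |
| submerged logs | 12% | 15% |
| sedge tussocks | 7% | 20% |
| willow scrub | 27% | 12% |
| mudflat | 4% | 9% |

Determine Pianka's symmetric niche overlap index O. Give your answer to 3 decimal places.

Convert percentages to proportions (divide by 100).
Σ p₁ᵢp₂ᵢ = 0.0189 + 0.0024 + 0.0027 + 0.0360 + 0.0180 + 0.0140 + 0.0324 + 0.0036 = 0.1280
Σp_1ᵢ² = 0.21² + 0.02² + 0.09² + 0.18² + 0.12² + 0.07² + 0.27² + 0.04² = 0.0441 + 0.0004 + 0.0081 + 0.0324 + 0.0144 + 0.0049 + 0.0729 + 0.0016 = 0.1788
Σp_2ᵢ² = 0.09² + 0.12² + 0.03² + 0.20² + 0.15² + 0.20² + 0.12² + 0.09² = 0.0081 + 0.0144 + 0.0009 + 0.0400 + 0.0225 + 0.0400 + 0.0144 + 0.0081 = 0.1484
O = 0.1280 / √(0.1788 × 0.1484) = 0.1280 / 0.162892 = 0.78580

0.786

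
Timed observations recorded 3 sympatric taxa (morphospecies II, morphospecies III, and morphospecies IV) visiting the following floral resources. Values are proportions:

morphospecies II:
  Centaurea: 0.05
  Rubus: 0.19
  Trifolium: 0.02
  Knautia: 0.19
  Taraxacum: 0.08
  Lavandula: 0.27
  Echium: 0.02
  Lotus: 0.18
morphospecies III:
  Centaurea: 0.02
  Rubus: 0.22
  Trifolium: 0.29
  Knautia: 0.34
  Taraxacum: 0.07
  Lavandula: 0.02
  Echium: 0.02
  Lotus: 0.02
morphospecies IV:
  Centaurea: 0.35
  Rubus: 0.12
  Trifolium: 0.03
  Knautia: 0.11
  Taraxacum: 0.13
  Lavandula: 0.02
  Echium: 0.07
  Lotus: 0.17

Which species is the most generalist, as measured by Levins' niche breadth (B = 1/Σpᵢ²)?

morphospecies II

Σp_IIᵢ² = 0.05² + 0.19² + 0.02² + 0.19² + 0.08² + 0.27² + 0.02² + 0.18² = 0.0025 + 0.0361 + 0.0004 + 0.0361 + 0.0064 + 0.0729 + 0.0004 + 0.0324 = 0.1872
B_II = 1 / 0.1872 = 5.3419
Σp_IIIᵢ² = 0.02² + 0.22² + 0.29² + 0.34² + 0.07² + 0.02² + 0.02² + 0.02² = 0.0004 + 0.0484 + 0.0841 + 0.1156 + 0.0049 + 0.0004 + 0.0004 + 0.0004 = 0.2546
B_III = 1 / 0.2546 = 3.9277
Σp_IVᵢ² = 0.35² + 0.12² + 0.03² + 0.11² + 0.13² + 0.02² + 0.07² + 0.17² = 0.1225 + 0.0144 + 0.0009 + 0.0121 + 0.0169 + 0.0004 + 0.0049 + 0.0289 = 0.2010
B_IV = 1 / 0.2010 = 4.9751
Highest B → broadest niche (most generalist): morphospecies II (B = 5.34).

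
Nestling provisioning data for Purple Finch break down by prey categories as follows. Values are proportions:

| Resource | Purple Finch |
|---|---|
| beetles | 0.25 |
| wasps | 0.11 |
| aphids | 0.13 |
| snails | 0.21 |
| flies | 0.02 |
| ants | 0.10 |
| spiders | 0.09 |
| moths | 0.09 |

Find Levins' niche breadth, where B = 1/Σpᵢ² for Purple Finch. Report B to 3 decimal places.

6.165

Σpᵢ² = 0.25² + 0.11² + 0.13² + 0.21² + 0.02² + 0.10² + 0.09² + 0.09² = 0.0625 + 0.0121 + 0.0169 + 0.0441 + 0.0004 + 0.0100 + 0.0081 + 0.0081 = 0.1622
B = 1 / 0.1622 = 6.16523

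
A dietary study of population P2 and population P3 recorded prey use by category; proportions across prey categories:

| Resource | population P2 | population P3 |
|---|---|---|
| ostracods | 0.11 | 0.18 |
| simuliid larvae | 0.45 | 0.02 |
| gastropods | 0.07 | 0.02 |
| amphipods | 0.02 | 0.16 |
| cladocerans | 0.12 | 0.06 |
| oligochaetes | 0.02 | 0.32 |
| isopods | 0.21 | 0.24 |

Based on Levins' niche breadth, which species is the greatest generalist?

population P3

Σp_P2ᵢ² = 0.11² + 0.45² + 0.07² + 0.02² + 0.12² + 0.02² + 0.21² = 0.0121 + 0.2025 + 0.0049 + 0.0004 + 0.0144 + 0.0004 + 0.0441 = 0.2788
B_P2 = 1 / 0.2788 = 3.5868
Σp_P3ᵢ² = 0.18² + 0.02² + 0.02² + 0.16² + 0.06² + 0.32² + 0.24² = 0.0324 + 0.0004 + 0.0004 + 0.0256 + 0.0036 + 0.1024 + 0.0576 = 0.2224
B_P3 = 1 / 0.2224 = 4.4964
Highest B → broadest niche (most generalist): population P3 (B = 4.50).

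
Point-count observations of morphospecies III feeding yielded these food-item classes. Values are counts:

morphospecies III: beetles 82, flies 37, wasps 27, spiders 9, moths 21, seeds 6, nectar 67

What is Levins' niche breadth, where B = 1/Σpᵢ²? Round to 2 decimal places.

Proportions for morphospecies III (n=249): 82/249=0.3293, 37/249=0.1486, 27/249=0.1084, 9/249=0.0361, 21/249=0.0843, 6/249=0.0241, 67/249=0.2691
Σpᵢ² = 0.3293² + 0.1486² + 0.1084² + 0.0361² + 0.0843² + 0.0241² + 0.2691² = 0.108438 + 0.022082 + 0.011751 + 0.001303 + 0.007106 + 0.000581 + 0.072415 = 0.223676
B = 1 / 0.223676 = 4.4708

4.47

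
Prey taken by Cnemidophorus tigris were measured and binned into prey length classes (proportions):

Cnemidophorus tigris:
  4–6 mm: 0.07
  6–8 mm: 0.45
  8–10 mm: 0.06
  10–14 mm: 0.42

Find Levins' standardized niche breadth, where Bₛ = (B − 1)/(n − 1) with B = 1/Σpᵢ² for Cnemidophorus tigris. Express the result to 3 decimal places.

Σpᵢ² = 0.07² + 0.45² + 0.06² + 0.42² = 0.0049 + 0.2025 + 0.0036 + 0.1764 = 0.3874
B = 1 / 0.3874 = 2.58131
Bₛ = (B − 1)/(n − 1) = (2.58131 − 1)/(4 − 1) = 1.58131/3 = 0.52710

0.527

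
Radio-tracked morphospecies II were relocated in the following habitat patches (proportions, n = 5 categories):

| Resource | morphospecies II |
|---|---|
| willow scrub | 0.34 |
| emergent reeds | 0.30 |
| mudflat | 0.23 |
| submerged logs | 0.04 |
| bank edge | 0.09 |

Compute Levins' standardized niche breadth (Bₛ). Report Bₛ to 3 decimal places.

0.682

Σpᵢ² = 0.34² + 0.30² + 0.23² + 0.04² + 0.09² = 0.1156 + 0.0900 + 0.0529 + 0.0016 + 0.0081 = 0.2682
B = 1 / 0.2682 = 3.72856
Bₛ = (B − 1)/(n − 1) = (3.72856 − 1)/(5 − 1) = 2.72856/4 = 0.68214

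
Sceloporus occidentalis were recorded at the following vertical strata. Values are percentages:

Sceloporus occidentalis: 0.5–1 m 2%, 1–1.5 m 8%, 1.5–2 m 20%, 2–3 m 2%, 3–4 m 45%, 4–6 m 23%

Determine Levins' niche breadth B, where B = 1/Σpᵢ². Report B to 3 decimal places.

Convert percentages to proportions (divide by 100).
Σpᵢ² = 0.02² + 0.08² + 0.20² + 0.02² + 0.45² + 0.23² = 0.0004 + 0.0064 + 0.0400 + 0.0004 + 0.2025 + 0.0529 = 0.3026
B = 1 / 0.3026 = 3.30469

3.305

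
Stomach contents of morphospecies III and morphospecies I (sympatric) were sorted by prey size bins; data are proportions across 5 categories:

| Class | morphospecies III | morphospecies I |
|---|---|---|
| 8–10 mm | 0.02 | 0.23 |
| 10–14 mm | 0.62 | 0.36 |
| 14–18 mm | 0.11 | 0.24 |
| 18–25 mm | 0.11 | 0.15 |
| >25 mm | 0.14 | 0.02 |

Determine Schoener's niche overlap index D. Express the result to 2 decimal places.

Σ|p₁ᵢ − p₂ᵢ| = 0.21 + 0.26 + 0.13 + 0.04 + 0.12 = 0.76
D = 1 − ½ × 0.76 = 1 − 0.380 = 0.6200

0.62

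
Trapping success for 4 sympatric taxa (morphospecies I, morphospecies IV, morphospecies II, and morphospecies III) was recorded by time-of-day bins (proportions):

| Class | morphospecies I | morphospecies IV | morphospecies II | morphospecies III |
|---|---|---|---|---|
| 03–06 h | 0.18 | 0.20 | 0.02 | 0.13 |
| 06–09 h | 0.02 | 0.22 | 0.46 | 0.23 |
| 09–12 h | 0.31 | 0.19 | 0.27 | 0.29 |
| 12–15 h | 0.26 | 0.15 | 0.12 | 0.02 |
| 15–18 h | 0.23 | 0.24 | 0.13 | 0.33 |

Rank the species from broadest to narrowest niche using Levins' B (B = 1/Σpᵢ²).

Σp_Iᵢ² = 0.18² + 0.02² + 0.31² + 0.26² + 0.23² = 0.0324 + 0.0004 + 0.0961 + 0.0676 + 0.0529 = 0.2494
B_I = 1 / 0.2494 = 4.0096
Σp_IVᵢ² = 0.20² + 0.22² + 0.19² + 0.15² + 0.24² = 0.0400 + 0.0484 + 0.0361 + 0.0225 + 0.0576 = 0.2046
B_IV = 1 / 0.2046 = 4.8876
Σp_IIᵢ² = 0.02² + 0.46² + 0.27² + 0.12² + 0.13² = 0.0004 + 0.2116 + 0.0729 + 0.0144 + 0.0169 = 0.3162
B_II = 1 / 0.3162 = 3.1626
Σp_IIIᵢ² = 0.13² + 0.23² + 0.29² + 0.02² + 0.33² = 0.0169 + 0.0529 + 0.0841 + 0.0004 + 0.1089 = 0.2632
B_III = 1 / 0.2632 = 3.7994
Ranking by B (broadest → narrowest): morphospecies IV (4.89) > morphospecies I (4.01) > morphospecies III (3.80) > morphospecies II (3.16)

morphospecies IV > morphospecies I > morphospecies III > morphospecies II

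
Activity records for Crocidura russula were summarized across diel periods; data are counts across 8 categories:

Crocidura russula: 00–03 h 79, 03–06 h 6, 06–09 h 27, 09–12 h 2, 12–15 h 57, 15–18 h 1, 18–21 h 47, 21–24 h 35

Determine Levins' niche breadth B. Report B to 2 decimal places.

4.71

Proportions for Crocidura russula (n=254): 79/254=0.3110, 6/254=0.0236, 27/254=0.1063, 2/254=0.0079, 57/254=0.2244, 1/254=0.0039, 47/254=0.1850, 35/254=0.1378
Σpᵢ² = 0.3110² + 0.0236² + 0.1063² + 0.0079² + 0.2244² + 0.0039² + 0.1850² + 0.1378² = 0.096721 + 0.000557 + 0.011300 + 0.000062 + 0.050355 + 0.000015 + 0.034225 + 0.018989 = 0.212224
B = 1 / 0.212224 = 4.7120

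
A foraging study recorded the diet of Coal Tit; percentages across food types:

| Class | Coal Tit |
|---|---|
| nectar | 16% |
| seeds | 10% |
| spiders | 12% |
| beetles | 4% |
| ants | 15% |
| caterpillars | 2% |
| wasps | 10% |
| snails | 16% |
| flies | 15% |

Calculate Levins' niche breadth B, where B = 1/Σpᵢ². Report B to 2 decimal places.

7.54

Convert percentages to proportions (divide by 100).
Σpᵢ² = 0.16² + 0.10² + 0.12² + 0.04² + 0.15² + 0.02² + 0.10² + 0.16² + 0.15² = 0.0256 + 0.0100 + 0.0144 + 0.0016 + 0.0225 + 0.0004 + 0.0100 + 0.0256 + 0.0225 = 0.1326
B = 1 / 0.1326 = 7.5415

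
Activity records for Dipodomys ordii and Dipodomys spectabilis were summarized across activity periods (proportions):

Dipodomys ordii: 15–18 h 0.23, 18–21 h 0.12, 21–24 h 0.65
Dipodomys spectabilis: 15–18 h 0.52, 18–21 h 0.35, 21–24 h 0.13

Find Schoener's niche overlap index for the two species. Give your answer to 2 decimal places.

Σ|p₁ᵢ − p₂ᵢ| = 0.29 + 0.23 + 0.52 = 1.04
D = 1 − ½ × 1.04 = 1 − 0.520 = 0.4800

0.48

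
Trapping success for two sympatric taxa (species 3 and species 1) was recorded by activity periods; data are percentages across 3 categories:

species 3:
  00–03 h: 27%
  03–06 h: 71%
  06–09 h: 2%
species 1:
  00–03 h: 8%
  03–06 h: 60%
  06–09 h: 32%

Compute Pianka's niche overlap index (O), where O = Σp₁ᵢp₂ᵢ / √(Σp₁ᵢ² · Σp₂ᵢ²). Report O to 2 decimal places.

0.87

Convert percentages to proportions (divide by 100).
Σ p₁ᵢp₂ᵢ = 0.0216 + 0.4260 + 0.0064 = 0.4540
Σp_1ᵢ² = 0.27² + 0.71² + 0.02² = 0.0729 + 0.5041 + 0.0004 = 0.5774
Σp_2ᵢ² = 0.08² + 0.60² + 0.32² = 0.0064 + 0.3600 + 0.1024 = 0.4688
O = 0.4540 / √(0.5774 × 0.4688) = 0.4540 / 0.52027 = 0.8726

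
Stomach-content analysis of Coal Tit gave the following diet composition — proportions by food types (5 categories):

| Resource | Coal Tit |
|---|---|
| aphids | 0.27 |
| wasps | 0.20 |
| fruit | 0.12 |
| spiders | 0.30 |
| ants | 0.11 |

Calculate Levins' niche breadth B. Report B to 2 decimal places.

4.36

Σpᵢ² = 0.27² + 0.20² + 0.12² + 0.30² + 0.11² = 0.0729 + 0.0400 + 0.0144 + 0.0900 + 0.0121 = 0.2294
B = 1 / 0.2294 = 4.3592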